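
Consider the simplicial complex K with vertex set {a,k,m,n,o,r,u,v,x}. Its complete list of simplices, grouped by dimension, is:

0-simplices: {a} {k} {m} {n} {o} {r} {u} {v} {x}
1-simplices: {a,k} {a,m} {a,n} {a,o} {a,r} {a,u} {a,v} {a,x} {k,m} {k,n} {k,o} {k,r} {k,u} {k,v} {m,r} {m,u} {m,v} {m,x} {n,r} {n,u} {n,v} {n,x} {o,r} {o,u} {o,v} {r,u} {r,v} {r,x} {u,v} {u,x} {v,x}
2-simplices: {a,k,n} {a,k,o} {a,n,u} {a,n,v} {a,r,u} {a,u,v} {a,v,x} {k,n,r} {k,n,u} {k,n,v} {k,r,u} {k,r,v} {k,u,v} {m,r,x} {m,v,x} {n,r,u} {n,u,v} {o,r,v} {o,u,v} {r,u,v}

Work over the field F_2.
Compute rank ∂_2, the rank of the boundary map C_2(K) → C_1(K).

rank∂_2=16

n_0=9 n_1=31 n_2=20  [Z2]
∂1: piv[ak,am,an,ao,ar,au,av,ax] rk=8  ker:km,kn,ko,kr,ku,kv,mr,mu,mv,mx,nr,nu,nv,nx,or,ou,ov,ru,rv,rx,uv,ux,vx
∂2: piv[akn,ako,anu,anv,aru,auv,avx,knr,knu,knv,kru,krv,mrx,mvx,orv,ouv] rk=16  ker:kuv,nru,nuv,ruv
rk∂_2=16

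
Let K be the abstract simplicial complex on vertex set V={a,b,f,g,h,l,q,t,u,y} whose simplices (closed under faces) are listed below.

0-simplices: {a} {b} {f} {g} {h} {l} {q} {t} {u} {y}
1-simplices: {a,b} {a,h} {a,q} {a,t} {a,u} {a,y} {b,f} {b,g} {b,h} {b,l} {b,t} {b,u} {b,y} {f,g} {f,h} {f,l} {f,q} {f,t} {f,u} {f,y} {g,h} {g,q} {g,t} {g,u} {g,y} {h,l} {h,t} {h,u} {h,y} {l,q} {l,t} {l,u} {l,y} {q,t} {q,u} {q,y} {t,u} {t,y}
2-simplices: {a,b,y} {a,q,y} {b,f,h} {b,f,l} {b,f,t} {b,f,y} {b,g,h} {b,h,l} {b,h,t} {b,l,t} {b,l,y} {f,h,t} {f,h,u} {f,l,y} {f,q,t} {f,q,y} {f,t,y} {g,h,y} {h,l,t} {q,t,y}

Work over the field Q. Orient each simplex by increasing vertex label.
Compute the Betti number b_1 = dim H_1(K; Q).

n_0=10 n_1=38 n_2=20  [Q]
∂1: piv[ab,ah,aq,at,au,ay,bf,bg,bl] rk=9  ker:bh,bt,bu,by,fg,fh,fl,fq,ft,fu,fy,gh,gq,gt,gu,gy,hl,ht,hu,hy,lq,lt,lu,ly,qt,qu,qy,tu,ty
∂2: piv[aby,aqy,bfh,bfl,bft,bfy,bgh,bhl,bht,blt,bly,fhu,fqt,fqy,fty,ghy] rk=16  ker:fht,fly,hlt,qty
b_1=(38−9)−16=13

b_1=13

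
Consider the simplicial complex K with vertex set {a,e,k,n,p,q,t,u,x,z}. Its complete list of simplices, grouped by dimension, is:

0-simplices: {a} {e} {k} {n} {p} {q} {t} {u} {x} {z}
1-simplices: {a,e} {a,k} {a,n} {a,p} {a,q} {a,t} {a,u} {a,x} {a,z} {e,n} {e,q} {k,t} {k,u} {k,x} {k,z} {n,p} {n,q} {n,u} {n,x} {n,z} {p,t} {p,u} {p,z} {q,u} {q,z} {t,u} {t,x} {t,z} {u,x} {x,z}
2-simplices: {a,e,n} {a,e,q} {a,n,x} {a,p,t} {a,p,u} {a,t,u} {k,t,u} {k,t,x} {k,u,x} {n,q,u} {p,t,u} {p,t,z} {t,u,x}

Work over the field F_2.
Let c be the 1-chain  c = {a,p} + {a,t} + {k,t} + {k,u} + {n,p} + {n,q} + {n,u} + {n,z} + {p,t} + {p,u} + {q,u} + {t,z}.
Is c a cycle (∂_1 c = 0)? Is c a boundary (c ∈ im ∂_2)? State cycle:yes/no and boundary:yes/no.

n_0=10 n_1=30 n_2=13  [Z2]
∂1: piv[ae,ak,an,ap,aq,at,au,ax,az] rk=9  ker:en,eq,kt,ku,kx,kz,np,nq,nu,nx,nz,pt,pu,pz,qu,qz,tu,tx,tz,ux,xz
∂2: piv[aen,aeq,anx,apt,apu,atu,ktu,ktx,kux,nqu,ptz] rk=11  ker:ptu,tux
∂1c = 0
c vs im∂2: residual ≠ 0 ⇒ not boundary

cycle:yes boundary:no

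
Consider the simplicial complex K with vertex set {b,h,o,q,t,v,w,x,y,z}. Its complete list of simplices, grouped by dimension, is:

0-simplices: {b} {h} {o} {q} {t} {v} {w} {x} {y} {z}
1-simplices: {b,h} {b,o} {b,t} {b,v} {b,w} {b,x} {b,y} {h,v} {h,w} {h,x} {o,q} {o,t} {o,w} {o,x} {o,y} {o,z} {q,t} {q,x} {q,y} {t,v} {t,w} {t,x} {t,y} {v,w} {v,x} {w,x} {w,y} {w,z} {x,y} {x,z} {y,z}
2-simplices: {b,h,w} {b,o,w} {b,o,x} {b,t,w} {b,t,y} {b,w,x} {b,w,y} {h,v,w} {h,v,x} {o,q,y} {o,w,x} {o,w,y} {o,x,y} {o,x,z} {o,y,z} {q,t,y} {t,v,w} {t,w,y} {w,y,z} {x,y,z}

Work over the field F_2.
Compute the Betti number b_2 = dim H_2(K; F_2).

b_2=3

n_0=10 n_1=31 n_2=20  [Z2]
∂1: piv[bh,bo,bt,bv,bw,bx,by,oq,oz] rk=9  ker:hv,hw,hx,ot,ow,ox,oy,qt,qx,qy,tv,tw,tx,ty,vw,vx,wx,wy,wz,xy,xz,yz
∂2: piv[bhw,bow,box,btw,bty,bwx,bwy,hvw,hvx,oqy,owy,oxy,oxz,oyz,qty,tvw,wyz] rk=17  ker:owx,twy,xyz
b_2=(20−17)−0=3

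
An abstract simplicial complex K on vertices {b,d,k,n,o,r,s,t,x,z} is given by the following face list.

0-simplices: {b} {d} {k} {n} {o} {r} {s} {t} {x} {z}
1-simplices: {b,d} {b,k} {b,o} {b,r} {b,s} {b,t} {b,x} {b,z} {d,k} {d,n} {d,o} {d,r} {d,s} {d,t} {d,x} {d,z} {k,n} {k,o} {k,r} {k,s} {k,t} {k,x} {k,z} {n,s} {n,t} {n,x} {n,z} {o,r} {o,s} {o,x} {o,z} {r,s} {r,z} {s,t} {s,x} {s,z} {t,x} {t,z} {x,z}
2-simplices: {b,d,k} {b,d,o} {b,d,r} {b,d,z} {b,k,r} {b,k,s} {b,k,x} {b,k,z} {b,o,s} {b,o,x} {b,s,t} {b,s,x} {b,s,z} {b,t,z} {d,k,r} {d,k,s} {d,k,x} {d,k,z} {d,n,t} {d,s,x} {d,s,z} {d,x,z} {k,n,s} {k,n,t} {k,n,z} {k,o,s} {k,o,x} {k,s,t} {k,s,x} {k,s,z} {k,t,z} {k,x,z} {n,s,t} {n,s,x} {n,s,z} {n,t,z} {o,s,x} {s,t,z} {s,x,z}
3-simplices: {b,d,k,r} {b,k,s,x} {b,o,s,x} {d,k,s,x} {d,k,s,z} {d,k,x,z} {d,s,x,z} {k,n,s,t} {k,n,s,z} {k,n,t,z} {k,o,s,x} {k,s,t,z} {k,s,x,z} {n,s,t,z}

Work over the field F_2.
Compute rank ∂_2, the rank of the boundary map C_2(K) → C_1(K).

n_0=10 n_1=39 n_2=39 n_3=14  [Z2]
∂1: piv[bd,bk,bo,br,bs,bt,bx,bz,dn] rk=9  ker:dk,do,dr,ds,dt,dx,dz,kn,ko,kr,ks,kt,kx,kz,ns,nt,nx,nz,or,os,ox,oz,rs,rz,st,sx,sz,tx,tz,xz
∂2: piv[bdk,bdo,bdr,bdz,bkr,bks,bkx,bkz,bos,box,bst,bsx,bsz,btz,dks,dkx,dnt,dxz,kns,knt,knz,kos,kst,nsx] rk=24  ker:dkr,dkz,dsx,dsz,kox,ksx,ksz,ktz,kxz,nst,nsz,ntz,osx,stz,sxz
∂3: piv[bdkr,bksx,bosx,dksx,dksz,dkxz,dsxz,knst,knsz,kntz,kosx,kstz] rk=12  ker:ksxz,nstz
rk∂_2=24

rank∂_2=24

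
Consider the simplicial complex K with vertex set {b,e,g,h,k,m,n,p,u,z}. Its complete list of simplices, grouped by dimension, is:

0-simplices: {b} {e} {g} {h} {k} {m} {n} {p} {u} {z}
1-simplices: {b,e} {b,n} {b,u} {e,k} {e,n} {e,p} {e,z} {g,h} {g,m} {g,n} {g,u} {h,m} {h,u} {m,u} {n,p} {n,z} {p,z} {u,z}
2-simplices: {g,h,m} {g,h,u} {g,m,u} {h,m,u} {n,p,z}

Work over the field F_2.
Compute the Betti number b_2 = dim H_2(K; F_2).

b_2=1

n_0=10 n_1=18 n_2=5  [Z2]
∂1: piv[be,bn,bu,ek,ep,ez,gh,gm,gn] rk=9  ker:en,gu,hm,hu,mu,np,nz,pz,uz
∂2: piv[ghm,ghu,gmu,npz] rk=4  ker:hmu
b_2=(5−4)−0=1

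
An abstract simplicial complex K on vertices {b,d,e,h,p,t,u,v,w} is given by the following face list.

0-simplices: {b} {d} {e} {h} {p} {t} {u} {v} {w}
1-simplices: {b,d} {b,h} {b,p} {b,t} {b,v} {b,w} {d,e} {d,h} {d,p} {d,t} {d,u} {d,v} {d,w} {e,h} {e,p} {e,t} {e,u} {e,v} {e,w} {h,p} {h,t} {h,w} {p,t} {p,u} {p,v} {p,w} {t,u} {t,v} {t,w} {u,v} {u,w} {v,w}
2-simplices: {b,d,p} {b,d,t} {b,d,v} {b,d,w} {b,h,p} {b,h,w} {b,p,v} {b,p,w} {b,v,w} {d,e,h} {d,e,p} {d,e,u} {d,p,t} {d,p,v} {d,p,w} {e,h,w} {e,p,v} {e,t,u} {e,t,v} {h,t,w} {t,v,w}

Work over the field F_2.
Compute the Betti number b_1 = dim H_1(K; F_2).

b_1=5

n_0=9 n_1=32 n_2=21  [Z2]
∂1: piv[bd,bh,bp,bt,bv,bw,de,du] rk=8  ker:dh,dp,dt,dv,dw,eh,ep,et,eu,ev,ew,hp,ht,hw,pt,pu,pv,pw,tu,tv,tw,uv,uw,vw
∂2: piv[bdp,bdt,bdv,bdw,bhp,bhw,bpv,bpw,bvw,deh,dep,deu,dpt,ehw,epv,etu,etv,htw,tvw] rk=19  ker:dpv,dpw
b_1=(32−8)−19=5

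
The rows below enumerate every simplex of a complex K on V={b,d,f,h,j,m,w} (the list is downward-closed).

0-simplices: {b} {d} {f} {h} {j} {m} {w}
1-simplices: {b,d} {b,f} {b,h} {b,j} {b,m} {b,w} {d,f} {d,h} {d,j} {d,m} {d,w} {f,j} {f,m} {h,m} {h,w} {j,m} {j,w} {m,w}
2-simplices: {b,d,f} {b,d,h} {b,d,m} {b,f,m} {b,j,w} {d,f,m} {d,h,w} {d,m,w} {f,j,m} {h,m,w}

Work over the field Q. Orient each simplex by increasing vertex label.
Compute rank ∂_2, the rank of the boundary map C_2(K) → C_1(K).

n_0=7 n_1=18 n_2=10  [Q]
∂1: piv[bd,bf,bh,bj,bm,bw] rk=6  ker:df,dh,dj,dm,dw,fj,fm,hm,hw,jm,jw,mw
∂2: piv[bdf,bdh,bdm,bfm,bjw,dhw,dmw,fjm,hmw] rk=9  ker:dfm
rk∂_2=9

rank∂_2=9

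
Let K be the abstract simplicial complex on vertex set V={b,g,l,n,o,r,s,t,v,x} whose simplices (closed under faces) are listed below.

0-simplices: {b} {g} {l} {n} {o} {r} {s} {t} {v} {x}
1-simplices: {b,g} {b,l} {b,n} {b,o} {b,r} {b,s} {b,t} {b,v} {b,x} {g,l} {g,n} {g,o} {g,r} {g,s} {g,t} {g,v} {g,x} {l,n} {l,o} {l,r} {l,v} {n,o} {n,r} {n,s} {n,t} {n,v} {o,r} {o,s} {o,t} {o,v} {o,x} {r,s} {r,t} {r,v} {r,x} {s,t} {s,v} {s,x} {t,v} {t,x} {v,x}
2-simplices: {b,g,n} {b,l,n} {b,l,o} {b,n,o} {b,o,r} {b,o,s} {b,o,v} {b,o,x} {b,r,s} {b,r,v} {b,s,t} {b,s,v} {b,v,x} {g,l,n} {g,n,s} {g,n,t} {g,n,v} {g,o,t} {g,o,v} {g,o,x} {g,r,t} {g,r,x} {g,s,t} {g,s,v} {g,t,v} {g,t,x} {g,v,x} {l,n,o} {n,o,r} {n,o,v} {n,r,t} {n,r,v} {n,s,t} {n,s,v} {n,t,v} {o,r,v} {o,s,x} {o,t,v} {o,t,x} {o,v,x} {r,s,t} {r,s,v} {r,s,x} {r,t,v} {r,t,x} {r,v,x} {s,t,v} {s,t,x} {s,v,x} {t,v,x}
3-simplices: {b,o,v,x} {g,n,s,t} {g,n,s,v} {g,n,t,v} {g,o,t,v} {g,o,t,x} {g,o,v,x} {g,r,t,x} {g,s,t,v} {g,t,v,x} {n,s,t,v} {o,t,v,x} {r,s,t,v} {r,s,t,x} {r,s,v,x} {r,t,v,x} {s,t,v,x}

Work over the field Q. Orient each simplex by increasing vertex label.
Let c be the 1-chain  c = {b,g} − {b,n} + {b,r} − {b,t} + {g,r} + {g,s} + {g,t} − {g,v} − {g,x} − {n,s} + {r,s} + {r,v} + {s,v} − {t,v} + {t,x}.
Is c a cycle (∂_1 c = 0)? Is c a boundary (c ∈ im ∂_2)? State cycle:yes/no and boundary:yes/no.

n_0=10 n_1=41 n_2=50 n_3=17  [Q]
∂1: piv[bg,bl,bn,bo,br,bs,bt,bv,bx] rk=9  ker:gl,gn,go,gr,gs,gt,gv,gx,ln,lo,lr,lv,no,nr,ns,nt,nv,or,os,ot,ov,ox,rs,rt,rv,rx,st,sv,sx,tv,tx,vx
∂2: piv[bgn,bln,blo,bno,bor,bos,bov,box,brs,brv,bst,bsv,bvx,gln,gns,gnt,gnv,got,gov,gox,grt,grx,gst,gsv,gtv,gtx,nor,nov,nrt,osx] rk=30  ker:gvx,lno,nrv,nst,nsv,ntv,orv,otv,otx,ovx,rst,rsv,rsx,rtv,rtx,rvx,stv,stx,svx,tvx
∂3: piv[bovx,gnst,gnsv,gntv,gotv,gotx,govx,grtx,gstv,gtvx,rstv,rstx,rsvx,rtvx] rk=14  ker:nstv,otvx,stvx
∂1c = 0
c vs im∂2: reduces to 0 ⇒ boundary

cycle:yes boundary:yes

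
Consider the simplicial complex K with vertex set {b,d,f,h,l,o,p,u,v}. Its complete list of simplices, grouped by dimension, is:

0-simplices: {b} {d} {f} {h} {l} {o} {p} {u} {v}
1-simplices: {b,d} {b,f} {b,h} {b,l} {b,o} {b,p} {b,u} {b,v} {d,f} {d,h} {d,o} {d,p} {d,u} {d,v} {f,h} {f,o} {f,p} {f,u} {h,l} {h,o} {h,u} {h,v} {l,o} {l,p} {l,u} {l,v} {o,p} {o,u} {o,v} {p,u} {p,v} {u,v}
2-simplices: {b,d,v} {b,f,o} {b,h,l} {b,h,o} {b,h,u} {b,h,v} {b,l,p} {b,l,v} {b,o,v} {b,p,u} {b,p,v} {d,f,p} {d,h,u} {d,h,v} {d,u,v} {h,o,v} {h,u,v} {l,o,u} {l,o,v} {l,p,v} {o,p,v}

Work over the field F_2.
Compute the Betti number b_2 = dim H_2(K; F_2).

n_0=9 n_1=32 n_2=21  [Z2]
∂1: piv[bd,bf,bh,bl,bo,bp,bu,bv] rk=8  ker:df,dh,do,dp,du,dv,fh,fo,fp,fu,hl,ho,hu,hv,lo,lp,lu,lv,op,ou,ov,pu,pv,uv
∂2: piv[bdv,bfo,bhl,bho,bhu,bhv,blp,blv,bov,bpu,bpv,dfp,dhu,dhv,duv,lou,lov,opv] rk=18  ker:hov,huv,lpv
b_2=(21−18)−0=3

b_2=3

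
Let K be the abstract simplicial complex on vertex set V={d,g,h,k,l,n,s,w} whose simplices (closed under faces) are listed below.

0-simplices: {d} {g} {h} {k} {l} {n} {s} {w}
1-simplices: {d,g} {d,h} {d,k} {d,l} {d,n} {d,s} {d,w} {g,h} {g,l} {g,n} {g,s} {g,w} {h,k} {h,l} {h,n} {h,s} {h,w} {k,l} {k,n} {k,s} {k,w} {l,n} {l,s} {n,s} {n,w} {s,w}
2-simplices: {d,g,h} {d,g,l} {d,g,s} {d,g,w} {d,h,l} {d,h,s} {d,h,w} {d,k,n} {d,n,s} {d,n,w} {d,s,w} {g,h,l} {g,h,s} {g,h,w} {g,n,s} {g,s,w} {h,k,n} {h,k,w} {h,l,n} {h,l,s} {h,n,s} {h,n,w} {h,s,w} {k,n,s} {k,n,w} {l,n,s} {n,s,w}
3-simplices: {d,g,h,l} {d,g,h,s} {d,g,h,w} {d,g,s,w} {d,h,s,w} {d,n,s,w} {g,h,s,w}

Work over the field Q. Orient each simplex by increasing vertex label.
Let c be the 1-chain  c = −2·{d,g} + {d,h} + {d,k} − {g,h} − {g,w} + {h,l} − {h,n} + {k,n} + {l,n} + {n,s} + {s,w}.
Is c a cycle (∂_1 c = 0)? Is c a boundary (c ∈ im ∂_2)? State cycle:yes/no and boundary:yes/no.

n_0=8 n_1=26 n_2=27 n_3=7  [Q]
∂1: piv[dg,dh,dk,dl,dn,ds,dw] rk=7  ker:gh,gl,gn,gs,gw,hk,hl,hn,hs,hw,kl,kn,ks,kw,ln,ls,ns,nw,sw
∂2: piv[dgh,dgl,dgs,dgw,dhl,dhs,dhw,dkn,dns,dnw,dsw,gns,hkn,hkw,hln,hls,hns,kns] rk=18  ker:ghl,ghs,ghw,gsw,hnw,hsw,knw,lns,nsw
∂3: piv[dghl,dghs,dghw,dgsw,dhsw,dnsw] rk=6  ker:ghsw
∂1c = 0
c vs im∂2: reduces to 0 ⇒ boundary

cycle:yes boundary:yes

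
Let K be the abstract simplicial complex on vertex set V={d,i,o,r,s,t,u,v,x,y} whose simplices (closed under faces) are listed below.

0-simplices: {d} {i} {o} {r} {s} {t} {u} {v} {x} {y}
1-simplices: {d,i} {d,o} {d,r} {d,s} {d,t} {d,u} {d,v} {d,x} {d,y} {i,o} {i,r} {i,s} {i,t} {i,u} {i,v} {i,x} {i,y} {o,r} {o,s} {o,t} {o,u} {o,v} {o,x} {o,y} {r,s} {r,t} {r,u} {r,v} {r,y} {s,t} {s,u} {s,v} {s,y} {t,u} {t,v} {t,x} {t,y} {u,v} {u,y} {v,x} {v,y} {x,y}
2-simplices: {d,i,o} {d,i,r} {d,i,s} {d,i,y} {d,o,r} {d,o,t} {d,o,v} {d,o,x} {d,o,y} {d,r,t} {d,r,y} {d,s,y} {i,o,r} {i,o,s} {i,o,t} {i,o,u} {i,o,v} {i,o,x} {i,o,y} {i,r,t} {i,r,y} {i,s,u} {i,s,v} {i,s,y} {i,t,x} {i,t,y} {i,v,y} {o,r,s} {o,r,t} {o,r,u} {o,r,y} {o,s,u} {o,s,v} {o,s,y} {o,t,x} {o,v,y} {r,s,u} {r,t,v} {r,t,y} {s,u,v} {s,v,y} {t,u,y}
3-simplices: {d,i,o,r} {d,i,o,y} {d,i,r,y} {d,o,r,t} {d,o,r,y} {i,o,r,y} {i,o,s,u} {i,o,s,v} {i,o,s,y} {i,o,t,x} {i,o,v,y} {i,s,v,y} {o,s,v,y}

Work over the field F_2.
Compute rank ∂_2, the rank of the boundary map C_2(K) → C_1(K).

n_0=10 n_1=42 n_2=42 n_3=13  [Z2]
∂1: piv[di,do,dr,ds,dt,du,dv,dx,dy] rk=9  ker:io,ir,is,it,iu,iv,ix,iy,or,os,ot,ou,ov,ox,oy,rs,rt,ru,rv,ry,st,su,sv,sy,tu,tv,tx,ty,uv,uy,vx,vy,xy
∂2: piv[dio,dir,dis,diy,dor,dot,dov,dox,doy,drt,dry,dsy,ios,iot,iou,iov,iox,isu,isv,itx,ity,ivy,ors,oru,rtv,suv,tuy] rk=27  ker:ior,ioy,irt,iry,isy,ort,ory,osu,osv,osy,otx,ovy,rsu,rty,svy
∂3: piv[dior,dioy,diry,dort,dory,iosu,iosv,iosy,iotx,iovy,isvy] rk=11  ker:iory,osvy
rk∂_2=27

rank∂_2=27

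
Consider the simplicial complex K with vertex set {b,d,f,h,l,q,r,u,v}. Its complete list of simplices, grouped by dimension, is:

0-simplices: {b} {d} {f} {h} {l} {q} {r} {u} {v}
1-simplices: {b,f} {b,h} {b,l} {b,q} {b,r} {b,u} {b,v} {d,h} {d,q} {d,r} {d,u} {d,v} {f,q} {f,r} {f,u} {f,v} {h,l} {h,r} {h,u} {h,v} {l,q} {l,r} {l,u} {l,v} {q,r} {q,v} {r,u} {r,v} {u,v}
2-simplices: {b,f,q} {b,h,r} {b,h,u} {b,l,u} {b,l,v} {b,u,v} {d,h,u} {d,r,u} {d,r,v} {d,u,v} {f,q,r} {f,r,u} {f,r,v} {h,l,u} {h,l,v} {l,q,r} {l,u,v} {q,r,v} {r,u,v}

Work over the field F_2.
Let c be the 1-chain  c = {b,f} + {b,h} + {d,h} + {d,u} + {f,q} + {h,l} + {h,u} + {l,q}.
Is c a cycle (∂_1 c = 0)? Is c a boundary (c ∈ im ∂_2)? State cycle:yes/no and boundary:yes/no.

cycle:yes boundary:no

n_0=9 n_1=29 n_2=19  [Z2]
∂1: piv[bf,bh,bl,bq,br,bu,bv,dh] rk=8  ker:dq,dr,du,dv,fq,fr,fu,fv,hl,hr,hu,hv,lq,lr,lu,lv,qr,qv,ru,rv,uv
∂2: piv[bfq,bhr,bhu,blu,blv,buv,dhu,dru,drv,duv,fqr,fru,frv,hlu,hlv,lqr,qrv] rk=17  ker:luv,ruv
∂1c = 0
c vs im∂2: residual ≠ 0 ⇒ not boundary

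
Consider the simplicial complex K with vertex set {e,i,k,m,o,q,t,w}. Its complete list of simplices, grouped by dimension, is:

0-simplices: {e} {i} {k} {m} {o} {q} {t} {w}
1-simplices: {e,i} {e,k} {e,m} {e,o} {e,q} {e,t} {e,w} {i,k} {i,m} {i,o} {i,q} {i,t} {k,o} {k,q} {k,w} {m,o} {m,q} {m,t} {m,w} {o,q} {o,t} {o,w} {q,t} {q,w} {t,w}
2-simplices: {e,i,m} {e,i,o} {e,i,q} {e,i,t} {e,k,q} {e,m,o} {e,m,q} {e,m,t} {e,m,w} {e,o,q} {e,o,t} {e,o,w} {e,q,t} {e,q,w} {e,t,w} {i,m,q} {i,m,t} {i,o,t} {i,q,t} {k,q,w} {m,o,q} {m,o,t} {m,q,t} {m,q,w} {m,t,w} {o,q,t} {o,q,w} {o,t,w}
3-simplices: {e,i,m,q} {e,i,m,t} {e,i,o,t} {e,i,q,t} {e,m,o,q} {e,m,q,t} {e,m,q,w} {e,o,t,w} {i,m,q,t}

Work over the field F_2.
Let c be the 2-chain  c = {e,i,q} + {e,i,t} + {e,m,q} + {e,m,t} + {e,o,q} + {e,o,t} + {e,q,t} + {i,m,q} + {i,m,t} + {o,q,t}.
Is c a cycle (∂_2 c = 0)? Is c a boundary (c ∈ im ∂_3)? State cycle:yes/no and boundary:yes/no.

cycle:yes boundary:no

n_0=8 n_1=25 n_2=28 n_3=9  [Z2]
∂1: piv[ei,ek,em,eo,eq,et,ew] rk=7  ker:ik,im,io,iq,it,ko,kq,kw,mo,mq,mt,mw,oq,ot,ow,qt,qw,tw
∂2: piv[eim,eio,eiq,eit,ekq,emo,emq,emt,emw,eoq,eot,eow,eqt,eqw,etw,kqw] rk=16  ker:imq,imt,iot,iqt,moq,mot,mqt,mqw,mtw,oqt,oqw,otw
∂3: piv[eimq,eimt,eiot,eiqt,emoq,emqt,emqw,eotw] rk=8  ker:imqt
∂2c = 0
c vs im∂3: residual ≠ 0 ⇒ not boundary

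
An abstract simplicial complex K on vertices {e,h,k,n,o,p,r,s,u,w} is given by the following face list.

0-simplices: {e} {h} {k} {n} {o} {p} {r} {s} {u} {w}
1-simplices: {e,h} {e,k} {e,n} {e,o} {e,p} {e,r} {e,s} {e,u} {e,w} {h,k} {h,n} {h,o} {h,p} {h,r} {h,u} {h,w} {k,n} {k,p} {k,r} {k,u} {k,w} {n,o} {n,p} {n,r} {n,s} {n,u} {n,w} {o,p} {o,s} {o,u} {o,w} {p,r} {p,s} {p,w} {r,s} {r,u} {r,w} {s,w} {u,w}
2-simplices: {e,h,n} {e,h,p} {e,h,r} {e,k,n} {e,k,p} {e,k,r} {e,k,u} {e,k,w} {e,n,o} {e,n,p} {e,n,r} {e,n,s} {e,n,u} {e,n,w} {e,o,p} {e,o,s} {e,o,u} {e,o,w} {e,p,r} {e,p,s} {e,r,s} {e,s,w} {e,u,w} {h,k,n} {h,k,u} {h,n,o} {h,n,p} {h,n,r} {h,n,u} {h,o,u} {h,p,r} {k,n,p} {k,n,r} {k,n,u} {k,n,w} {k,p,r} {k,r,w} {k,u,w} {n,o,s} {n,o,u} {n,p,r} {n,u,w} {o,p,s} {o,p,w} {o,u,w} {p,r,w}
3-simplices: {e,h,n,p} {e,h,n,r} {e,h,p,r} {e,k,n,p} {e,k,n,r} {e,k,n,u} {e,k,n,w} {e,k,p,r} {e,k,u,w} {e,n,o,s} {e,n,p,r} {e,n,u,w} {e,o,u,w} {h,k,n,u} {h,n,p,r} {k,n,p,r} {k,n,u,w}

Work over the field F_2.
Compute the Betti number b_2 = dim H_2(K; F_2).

n_0=10 n_1=39 n_2=46 n_3=17  [Z2]
∂1: piv[eh,ek,en,eo,ep,er,es,eu,ew] rk=9  ker:hk,hn,ho,hp,hr,hu,hw,kn,kp,kr,ku,kw,no,np,nr,ns,nu,nw,op,os,ou,ow,pr,ps,pw,rs,ru,rw,sw,uw
∂2: piv[ehn,ehp,ehr,ekn,ekp,ekr,eku,ekw,eno,enp,enr,ens,enu,enw,eop,eos,eou,eow,epr,eps,ers,esw,euw,hkn,hku,hno,krw,opw] rk=28  ker:hnp,hnr,hnu,hou,hpr,knp,knr,knu,knw,kpr,kuw,nos,nou,npr,nuw,ops,ouw,prw
∂3: piv[ehnp,ehnr,ehpr,eknp,eknr,eknu,eknw,ekpr,ekuw,enos,enpr,enuw,eouw,hknu] rk=14  ker:hnpr,knpr,knuw
b_2=(46−28)−14=4

b_2=4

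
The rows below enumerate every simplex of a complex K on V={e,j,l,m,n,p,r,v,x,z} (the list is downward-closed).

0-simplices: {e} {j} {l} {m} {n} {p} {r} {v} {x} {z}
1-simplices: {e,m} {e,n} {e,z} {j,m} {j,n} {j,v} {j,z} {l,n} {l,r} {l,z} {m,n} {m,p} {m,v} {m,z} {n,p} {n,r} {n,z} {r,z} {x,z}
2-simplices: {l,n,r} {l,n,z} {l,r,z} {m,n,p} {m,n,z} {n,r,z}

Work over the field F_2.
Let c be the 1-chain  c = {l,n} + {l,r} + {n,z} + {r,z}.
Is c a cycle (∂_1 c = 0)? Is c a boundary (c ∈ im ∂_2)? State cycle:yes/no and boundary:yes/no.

n_0=10 n_1=19 n_2=6  [Z2]
∂1: piv[em,en,ez,jm,jv,ln,lr,mp,xz] rk=9  ker:jn,jz,lz,mn,mv,mz,np,nr,nz,rz
∂2: piv[lnr,lnz,lrz,mnp,mnz] rk=5  ker:nrz
∂1c = 0
c vs im∂2: reduces to 0 ⇒ boundary

cycle:yes boundary:yes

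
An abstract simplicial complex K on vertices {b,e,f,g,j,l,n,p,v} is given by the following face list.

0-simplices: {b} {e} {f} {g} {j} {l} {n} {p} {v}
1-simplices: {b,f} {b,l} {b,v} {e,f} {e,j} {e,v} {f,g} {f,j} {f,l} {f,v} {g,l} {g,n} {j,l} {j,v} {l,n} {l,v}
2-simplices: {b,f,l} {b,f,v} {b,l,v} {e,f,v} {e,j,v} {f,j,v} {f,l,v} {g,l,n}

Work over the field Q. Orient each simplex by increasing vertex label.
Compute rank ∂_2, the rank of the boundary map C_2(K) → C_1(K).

n_0=9 n_1=16 n_2=8  [Q]
∂1: piv[bf,bl,bv,ef,ej,fg,gn] rk=7  ker:ev,fj,fl,fv,gl,jl,jv,ln,lv
∂2: piv[bfl,bfv,blv,efv,ejv,fjv,gln] rk=7  ker:flv
rk∂_2=7

rank∂_2=7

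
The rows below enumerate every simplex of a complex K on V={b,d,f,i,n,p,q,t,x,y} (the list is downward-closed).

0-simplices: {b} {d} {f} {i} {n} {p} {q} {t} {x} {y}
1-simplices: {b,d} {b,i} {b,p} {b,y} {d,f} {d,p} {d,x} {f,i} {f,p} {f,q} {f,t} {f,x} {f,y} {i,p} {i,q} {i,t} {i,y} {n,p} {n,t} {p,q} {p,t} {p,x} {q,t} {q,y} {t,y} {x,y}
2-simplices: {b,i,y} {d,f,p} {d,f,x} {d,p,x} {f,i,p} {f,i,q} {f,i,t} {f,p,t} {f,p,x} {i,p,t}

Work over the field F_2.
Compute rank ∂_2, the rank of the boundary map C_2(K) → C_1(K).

rank∂_2=8

n_0=10 n_1=26 n_2=10  [Z2]
∂1: piv[bd,bi,bp,by,df,dx,fq,ft,np] rk=9  ker:dp,fi,fp,fx,fy,ip,iq,it,iy,nt,pq,pt,px,qt,qy,ty,xy
∂2: piv[biy,dfp,dfx,dpx,fip,fiq,fit,fpt] rk=8  ker:fpx,ipt
rk∂_2=8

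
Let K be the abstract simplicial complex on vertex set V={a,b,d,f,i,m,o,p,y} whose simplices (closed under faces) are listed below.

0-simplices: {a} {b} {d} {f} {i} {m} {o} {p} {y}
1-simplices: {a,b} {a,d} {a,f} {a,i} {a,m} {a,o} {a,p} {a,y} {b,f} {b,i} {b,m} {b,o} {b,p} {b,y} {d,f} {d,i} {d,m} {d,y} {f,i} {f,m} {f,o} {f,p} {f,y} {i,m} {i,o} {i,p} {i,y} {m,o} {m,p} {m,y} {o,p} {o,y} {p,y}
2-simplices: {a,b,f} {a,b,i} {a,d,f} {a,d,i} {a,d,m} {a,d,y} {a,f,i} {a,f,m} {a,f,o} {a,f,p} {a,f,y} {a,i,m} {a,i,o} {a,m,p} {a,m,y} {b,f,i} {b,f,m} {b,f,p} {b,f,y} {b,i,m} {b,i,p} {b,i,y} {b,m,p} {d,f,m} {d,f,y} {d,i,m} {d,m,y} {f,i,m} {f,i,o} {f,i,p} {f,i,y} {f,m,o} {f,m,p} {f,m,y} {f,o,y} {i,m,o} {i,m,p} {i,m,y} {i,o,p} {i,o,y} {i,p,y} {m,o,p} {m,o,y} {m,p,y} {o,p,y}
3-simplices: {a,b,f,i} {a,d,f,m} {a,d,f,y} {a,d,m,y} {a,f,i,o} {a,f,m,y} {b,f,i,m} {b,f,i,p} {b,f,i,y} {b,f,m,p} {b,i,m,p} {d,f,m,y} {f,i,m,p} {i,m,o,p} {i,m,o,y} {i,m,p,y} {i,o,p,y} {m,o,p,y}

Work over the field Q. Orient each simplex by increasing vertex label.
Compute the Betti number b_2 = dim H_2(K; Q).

b_2=6

n_0=9 n_1=33 n_2=45 n_3=18  [Q]
∂1: piv[ab,ad,af,ai,am,ao,ap,ay] rk=8  ker:bf,bi,bm,bo,bp,by,df,di,dm,dy,fi,fm,fo,fp,fy,im,io,ip,iy,mo,mp,my,op,oy,py
∂2: piv[abf,abi,adf,adi,adm,ady,afi,afm,afo,afp,afy,aim,aio,amp,amy,bfm,bfp,bfy,bip,biy,fmo,foy,iop,ipy] rk=24  ker:bfi,bim,bmp,dfm,dfy,dim,dmy,fim,fio,fip,fiy,fmp,fmy,imo,imp,imy,ioy,mop,moy,mpy,opy
∂3: piv[abfi,adfm,adfy,admy,afio,afmy,bfim,bfip,bfiy,bfmp,bimp,imop,imoy,impy,iopy] rk=15  ker:dfmy,fimp,mopy
b_2=(45−24)−15=6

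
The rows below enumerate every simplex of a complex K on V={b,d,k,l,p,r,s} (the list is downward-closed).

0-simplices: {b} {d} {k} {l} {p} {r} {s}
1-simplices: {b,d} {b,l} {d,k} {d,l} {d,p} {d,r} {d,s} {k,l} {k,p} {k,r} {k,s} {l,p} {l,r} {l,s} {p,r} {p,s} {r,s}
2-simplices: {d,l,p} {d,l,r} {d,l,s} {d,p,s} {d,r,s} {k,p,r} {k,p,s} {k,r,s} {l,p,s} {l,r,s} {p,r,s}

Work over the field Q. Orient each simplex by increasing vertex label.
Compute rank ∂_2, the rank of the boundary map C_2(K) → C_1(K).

rank∂_2=8

n_0=7 n_1=17 n_2=11  [Q]
∂1: piv[bd,bl,dk,dp,dr,ds] rk=6  ker:dl,kl,kp,kr,ks,lp,lr,ls,pr,ps,rs
∂2: piv[dlp,dlr,dls,dps,drs,kpr,kps,krs] rk=8  ker:lps,lrs,prs
rk∂_2=8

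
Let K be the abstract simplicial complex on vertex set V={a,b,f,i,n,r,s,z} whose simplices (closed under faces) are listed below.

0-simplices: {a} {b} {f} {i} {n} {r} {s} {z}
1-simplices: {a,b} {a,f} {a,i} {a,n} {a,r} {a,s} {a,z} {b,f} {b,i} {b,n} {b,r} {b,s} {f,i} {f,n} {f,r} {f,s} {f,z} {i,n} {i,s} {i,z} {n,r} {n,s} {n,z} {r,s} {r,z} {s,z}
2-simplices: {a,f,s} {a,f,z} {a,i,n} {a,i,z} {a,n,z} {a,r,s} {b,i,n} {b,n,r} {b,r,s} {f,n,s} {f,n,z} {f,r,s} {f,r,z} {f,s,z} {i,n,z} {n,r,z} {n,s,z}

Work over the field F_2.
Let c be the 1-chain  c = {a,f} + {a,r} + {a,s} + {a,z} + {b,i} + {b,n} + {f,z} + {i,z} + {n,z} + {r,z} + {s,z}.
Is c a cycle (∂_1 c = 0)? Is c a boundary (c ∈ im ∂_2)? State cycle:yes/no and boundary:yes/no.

n_0=8 n_1=26 n_2=17  [Z2]
∂1: piv[ab,af,ai,an,ar,as,az] rk=7  ker:bf,bi,bn,br,bs,fi,fn,fr,fs,fz,in,is,iz,nr,ns,nz,rs,rz,sz
∂2: piv[afs,afz,ain,aiz,anz,ars,bin,bnr,brs,fns,fnz,frs,frz,fsz,nrz] rk=15  ker:inz,nsz
∂1c = 0
c vs im∂2: reduces to 0 ⇒ boundary

cycle:yes boundary:yes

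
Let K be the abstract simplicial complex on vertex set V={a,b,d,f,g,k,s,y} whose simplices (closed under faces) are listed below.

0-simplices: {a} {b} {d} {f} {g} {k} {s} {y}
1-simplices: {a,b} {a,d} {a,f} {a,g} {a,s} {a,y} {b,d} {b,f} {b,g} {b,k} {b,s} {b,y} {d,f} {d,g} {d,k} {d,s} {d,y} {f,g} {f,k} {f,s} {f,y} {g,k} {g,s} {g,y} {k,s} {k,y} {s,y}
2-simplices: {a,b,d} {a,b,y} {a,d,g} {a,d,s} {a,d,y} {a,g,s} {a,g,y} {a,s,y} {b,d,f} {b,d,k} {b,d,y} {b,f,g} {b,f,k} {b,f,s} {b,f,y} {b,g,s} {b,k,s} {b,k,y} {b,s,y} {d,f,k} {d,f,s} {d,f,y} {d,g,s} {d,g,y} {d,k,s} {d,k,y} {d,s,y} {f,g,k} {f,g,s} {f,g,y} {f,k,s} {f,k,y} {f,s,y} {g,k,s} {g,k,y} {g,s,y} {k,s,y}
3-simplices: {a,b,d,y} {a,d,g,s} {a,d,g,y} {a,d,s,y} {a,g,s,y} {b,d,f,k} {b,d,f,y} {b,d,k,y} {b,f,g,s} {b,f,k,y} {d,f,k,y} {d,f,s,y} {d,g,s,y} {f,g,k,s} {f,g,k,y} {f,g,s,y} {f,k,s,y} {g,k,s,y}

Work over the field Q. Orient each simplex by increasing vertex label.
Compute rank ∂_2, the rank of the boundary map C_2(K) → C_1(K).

n_0=8 n_1=27 n_2=37 n_3=18  [Q]
∂1: piv[ab,ad,af,ag,as,ay,bk] rk=7  ker:bd,bf,bg,bs,by,df,dg,dk,ds,dy,fg,fk,fs,fy,gk,gs,gy,ks,ky,sy
∂2: piv[abd,aby,adg,ads,ady,ags,agy,asy,bdf,bdk,bfg,bfk,bfs,bfy,bgs,bks,bky,bsy,fgk] rk=19  ker:bdy,dfk,dfs,dfy,dgs,dgy,dks,dky,dsy,fgs,fgy,fks,fky,fsy,gks,gky,gsy,ksy
∂3: piv[abdy,adgs,adgy,adsy,agsy,bdfk,bdfy,bdky,bfgs,bfky,dfsy,fgks,fgky,fgsy,fksy] rk=15  ker:dfky,dgsy,gksy
rk∂_2=19

rank∂_2=19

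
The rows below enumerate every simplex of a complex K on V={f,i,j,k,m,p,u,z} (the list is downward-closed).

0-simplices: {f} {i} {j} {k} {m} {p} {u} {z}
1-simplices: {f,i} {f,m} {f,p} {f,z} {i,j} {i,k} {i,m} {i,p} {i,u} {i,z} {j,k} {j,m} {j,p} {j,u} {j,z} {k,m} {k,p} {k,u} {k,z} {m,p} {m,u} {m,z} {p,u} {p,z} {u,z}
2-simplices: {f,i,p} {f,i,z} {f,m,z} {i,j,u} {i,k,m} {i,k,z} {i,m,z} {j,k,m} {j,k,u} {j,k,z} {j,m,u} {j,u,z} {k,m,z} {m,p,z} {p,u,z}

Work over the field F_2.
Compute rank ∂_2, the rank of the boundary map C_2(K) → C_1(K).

n_0=8 n_1=25 n_2=15  [Z2]
∂1: piv[fi,fm,fp,fz,ij,ik,iu] rk=7  ker:im,ip,iz,jk,jm,jp,ju,jz,km,kp,ku,kz,mp,mu,mz,pu,pz,uz
∂2: piv[fip,fiz,fmz,iju,ikm,ikz,imz,jkm,jku,jkz,jmu,juz,mpz,puz] rk=14  ker:kmz
rk∂_2=14

rank∂_2=14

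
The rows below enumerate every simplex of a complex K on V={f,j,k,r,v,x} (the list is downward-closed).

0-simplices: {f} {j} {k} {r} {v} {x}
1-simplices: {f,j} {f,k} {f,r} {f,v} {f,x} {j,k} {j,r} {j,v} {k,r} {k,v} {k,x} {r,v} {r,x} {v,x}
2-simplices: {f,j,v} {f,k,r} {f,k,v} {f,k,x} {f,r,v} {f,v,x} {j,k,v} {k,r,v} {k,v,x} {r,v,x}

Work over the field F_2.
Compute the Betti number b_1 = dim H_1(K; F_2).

n_0=6 n_1=14 n_2=10  [Z2]
∂1: piv[fj,fk,fr,fv,fx] rk=5  ker:jk,jr,jv,kr,kv,kx,rv,rx,vx
∂2: piv[fjv,fkr,fkv,fkx,frv,fvx,jkv,rvx] rk=8  ker:krv,kvx
b_1=(14−5)−8=1

b_1=1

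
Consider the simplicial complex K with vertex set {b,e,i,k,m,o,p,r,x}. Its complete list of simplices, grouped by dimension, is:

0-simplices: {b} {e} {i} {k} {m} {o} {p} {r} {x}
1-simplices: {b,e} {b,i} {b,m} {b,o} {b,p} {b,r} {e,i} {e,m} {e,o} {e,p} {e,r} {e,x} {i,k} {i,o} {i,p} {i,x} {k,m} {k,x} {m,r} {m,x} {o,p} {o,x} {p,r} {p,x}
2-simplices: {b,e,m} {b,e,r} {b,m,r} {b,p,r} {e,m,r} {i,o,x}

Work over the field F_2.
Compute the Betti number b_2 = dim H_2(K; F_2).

b_2=1

n_0=9 n_1=24 n_2=6  [Z2]
∂1: piv[be,bi,bm,bo,bp,br,ex,ik] rk=8  ker:ei,em,eo,ep,er,io,ip,ix,km,kx,mr,mx,op,ox,pr,px
∂2: piv[bem,ber,bmr,bpr,iox] rk=5  ker:emr
b_2=(6−5)−0=1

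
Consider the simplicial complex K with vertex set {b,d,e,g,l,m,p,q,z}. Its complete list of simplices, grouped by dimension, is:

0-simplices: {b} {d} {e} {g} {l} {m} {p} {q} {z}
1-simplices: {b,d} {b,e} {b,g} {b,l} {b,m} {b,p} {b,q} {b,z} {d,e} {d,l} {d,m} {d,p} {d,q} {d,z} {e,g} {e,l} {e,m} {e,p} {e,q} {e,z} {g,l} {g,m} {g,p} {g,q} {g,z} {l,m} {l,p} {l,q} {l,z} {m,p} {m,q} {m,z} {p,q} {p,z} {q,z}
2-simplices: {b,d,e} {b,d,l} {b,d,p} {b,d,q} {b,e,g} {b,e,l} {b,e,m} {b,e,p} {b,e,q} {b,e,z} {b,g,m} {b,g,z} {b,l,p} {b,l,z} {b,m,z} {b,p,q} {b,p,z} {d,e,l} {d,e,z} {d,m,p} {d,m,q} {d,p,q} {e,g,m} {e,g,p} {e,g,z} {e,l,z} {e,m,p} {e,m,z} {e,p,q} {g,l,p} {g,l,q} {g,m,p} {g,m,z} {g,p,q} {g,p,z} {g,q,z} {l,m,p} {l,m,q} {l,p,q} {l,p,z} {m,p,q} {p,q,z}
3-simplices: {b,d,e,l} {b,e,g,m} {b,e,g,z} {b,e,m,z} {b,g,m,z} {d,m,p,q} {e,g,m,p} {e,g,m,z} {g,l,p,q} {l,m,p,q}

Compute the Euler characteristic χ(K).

χ(K)=6

n_0=9 n_1=35 n_2=42 n_3=10
χ=+9−35+42−10=6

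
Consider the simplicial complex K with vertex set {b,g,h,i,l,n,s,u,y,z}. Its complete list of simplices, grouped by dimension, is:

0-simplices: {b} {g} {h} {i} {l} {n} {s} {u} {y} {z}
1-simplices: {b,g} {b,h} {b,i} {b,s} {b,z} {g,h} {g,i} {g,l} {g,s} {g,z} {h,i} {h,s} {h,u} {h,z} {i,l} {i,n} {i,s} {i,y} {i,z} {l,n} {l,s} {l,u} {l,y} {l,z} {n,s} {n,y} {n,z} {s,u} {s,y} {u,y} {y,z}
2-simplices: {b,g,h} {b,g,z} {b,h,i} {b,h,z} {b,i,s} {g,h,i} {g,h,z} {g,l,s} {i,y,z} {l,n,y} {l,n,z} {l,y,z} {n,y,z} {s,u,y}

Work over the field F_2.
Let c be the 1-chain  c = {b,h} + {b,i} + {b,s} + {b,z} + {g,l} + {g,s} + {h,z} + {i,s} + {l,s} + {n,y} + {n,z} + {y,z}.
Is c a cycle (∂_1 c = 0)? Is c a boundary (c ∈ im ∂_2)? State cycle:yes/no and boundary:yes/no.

cycle:yes boundary:yes

n_0=10 n_1=31 n_2=14  [Z2]
∂1: piv[bg,bh,bi,bs,bz,gl,hu,in,iy] rk=9  ker:gh,gi,gs,gz,hi,hs,hz,il,is,iz,ln,ls,lu,ly,lz,ns,ny,nz,su,sy,uy,yz
∂2: piv[bgh,bgz,bhi,bhz,bis,ghi,gls,iyz,lny,lnz,lyz,suy] rk=12  ker:ghz,nyz
∂1c = 0
c vs im∂2: reduces to 0 ⇒ boundary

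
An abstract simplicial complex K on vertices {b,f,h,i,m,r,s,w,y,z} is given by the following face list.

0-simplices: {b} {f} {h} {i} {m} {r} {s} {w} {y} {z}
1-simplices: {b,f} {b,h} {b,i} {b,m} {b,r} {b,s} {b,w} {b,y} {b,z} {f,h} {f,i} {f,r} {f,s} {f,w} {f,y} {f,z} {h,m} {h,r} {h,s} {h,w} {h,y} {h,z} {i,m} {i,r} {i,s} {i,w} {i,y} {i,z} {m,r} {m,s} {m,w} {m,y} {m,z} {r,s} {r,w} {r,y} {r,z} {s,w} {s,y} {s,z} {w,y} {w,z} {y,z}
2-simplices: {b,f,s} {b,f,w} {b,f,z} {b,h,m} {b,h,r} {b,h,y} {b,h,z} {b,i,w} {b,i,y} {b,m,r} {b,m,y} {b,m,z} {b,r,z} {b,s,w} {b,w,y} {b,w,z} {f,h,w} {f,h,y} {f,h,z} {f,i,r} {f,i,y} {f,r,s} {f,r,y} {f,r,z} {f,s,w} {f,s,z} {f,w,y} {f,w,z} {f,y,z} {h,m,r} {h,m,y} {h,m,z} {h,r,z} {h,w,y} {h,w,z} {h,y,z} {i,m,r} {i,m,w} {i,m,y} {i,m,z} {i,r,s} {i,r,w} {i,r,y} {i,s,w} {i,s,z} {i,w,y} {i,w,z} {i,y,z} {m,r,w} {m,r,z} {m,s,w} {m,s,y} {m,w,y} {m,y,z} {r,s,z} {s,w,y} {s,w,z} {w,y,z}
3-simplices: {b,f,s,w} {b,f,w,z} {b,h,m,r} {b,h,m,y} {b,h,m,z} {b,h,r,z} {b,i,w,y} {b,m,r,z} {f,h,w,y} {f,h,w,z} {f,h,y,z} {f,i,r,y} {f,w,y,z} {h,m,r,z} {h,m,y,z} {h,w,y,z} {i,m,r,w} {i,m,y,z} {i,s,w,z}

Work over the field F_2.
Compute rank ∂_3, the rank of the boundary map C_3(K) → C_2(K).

n_0=10 n_1=43 n_2=58 n_3=19  [Z2]
∂1: piv[bf,bh,bi,bm,br,bs,bw,by,bz] rk=9  ker:fh,fi,fr,fs,fw,fy,fz,hm,hr,hs,hw,hy,hz,im,ir,is,iw,iy,iz,mr,ms,mw,my,mz,rs,rw,ry,rz,sw,sy,sz,wy,wz,yz
∂2: piv[bfs,bfw,bfz,bhm,bhr,bhy,bhz,biw,biy,bmr,bmy,bmz,brz,bsw,bwy,bwz,fhw,fhy,fhz,fir,fiy,frs,fry,frz,fsz,fyz,imr,imw,imz,irs,irw,msw,msy] rk=33  ker:fsw,fwy,fwz,hmr,hmy,hmz,hrz,hwy,hwz,hyz,imy,iry,isw,isz,iwy,iwz,iyz,mrw,mrz,mwy,myz,rsz,swy,swz,wyz
∂3: piv[bfsw,bfwz,bhmr,bhmy,bhmz,bhrz,biwy,bmrz,fhwy,fhwz,fhyz,firy,fwyz,hmyz,imrw,imyz,iswz] rk=17  ker:hmrz,hwyz
rk∂_3=17

rank∂_3=17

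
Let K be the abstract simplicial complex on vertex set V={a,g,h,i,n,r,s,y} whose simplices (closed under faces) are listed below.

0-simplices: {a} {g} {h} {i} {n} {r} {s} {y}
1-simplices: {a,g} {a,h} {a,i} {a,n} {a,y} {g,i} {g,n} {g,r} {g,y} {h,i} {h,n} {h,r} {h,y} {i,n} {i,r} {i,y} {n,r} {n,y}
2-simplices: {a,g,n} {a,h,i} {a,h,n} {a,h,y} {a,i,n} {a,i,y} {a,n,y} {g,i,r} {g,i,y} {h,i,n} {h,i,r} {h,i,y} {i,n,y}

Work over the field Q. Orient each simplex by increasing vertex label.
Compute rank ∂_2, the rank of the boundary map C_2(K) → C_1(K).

n_0=8 n_1=18 n_2=13  [Q]
∂1: piv[ag,ah,ai,an,ay,gr] rk=6  ker:gi,gn,gy,hi,hn,hr,hy,in,ir,iy,nr,ny
∂2: piv[agn,ahi,ahn,ahy,ain,aiy,any,gir,giy,hir] rk=10  ker:hin,hiy,iny
rk∂_2=10

rank∂_2=10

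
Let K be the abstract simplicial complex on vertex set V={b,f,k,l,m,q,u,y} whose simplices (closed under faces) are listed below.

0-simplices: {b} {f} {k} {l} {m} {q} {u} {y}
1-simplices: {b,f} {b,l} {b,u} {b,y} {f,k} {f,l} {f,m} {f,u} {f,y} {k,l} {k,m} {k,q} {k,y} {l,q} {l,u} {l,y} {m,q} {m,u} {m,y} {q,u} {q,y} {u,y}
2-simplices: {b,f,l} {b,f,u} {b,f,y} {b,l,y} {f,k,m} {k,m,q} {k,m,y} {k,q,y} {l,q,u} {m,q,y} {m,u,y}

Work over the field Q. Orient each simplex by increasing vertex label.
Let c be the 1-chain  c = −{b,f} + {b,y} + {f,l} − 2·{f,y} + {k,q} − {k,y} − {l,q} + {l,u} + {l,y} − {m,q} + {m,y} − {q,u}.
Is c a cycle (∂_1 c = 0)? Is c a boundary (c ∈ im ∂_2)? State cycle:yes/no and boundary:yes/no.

cycle:yes boundary:yes

n_0=8 n_1=22 n_2=11  [Q]
∂1: piv[bf,bl,bu,by,fk,fm,kq] rk=7  ker:fl,fu,fy,kl,km,ky,lq,lu,ly,mq,mu,my,qu,qy,uy
∂2: piv[bfl,bfu,bfy,bly,fkm,kmq,kmy,kqy,lqu,muy] rk=10  ker:mqy
∂1c = 0
c vs im∂2: reduces to 0 ⇒ boundary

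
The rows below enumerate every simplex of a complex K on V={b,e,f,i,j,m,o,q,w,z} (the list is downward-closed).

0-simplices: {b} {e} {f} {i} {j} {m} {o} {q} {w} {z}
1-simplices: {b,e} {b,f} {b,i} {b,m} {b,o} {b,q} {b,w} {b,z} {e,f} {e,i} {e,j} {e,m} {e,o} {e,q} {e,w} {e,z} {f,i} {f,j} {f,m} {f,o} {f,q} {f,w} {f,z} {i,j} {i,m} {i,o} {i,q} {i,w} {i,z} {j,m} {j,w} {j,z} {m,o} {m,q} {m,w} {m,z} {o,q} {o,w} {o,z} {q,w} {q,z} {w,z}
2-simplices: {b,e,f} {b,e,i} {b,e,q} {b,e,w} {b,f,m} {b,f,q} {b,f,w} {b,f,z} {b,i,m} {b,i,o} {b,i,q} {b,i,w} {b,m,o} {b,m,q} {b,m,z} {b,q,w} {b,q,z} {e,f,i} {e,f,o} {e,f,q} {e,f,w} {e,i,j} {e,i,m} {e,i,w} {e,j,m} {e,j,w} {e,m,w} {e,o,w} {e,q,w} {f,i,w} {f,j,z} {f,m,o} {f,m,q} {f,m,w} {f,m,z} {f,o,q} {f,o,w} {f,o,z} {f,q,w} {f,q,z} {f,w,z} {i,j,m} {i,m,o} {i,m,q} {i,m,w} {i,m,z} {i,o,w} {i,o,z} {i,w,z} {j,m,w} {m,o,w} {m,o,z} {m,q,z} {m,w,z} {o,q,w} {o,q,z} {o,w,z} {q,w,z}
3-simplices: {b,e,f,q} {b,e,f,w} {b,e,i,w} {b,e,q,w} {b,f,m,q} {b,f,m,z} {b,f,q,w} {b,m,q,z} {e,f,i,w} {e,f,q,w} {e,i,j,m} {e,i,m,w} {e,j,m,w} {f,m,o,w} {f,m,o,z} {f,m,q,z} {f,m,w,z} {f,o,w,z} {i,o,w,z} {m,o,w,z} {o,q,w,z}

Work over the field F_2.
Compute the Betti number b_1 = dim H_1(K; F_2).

n_0=10 n_1=42 n_2=58 n_3=21  [Z2]
∂1: piv[be,bf,bi,bm,bo,bq,bw,bz,ej] rk=9  ker:ef,ei,em,eo,eq,ew,ez,fi,fj,fm,fo,fq,fw,fz,ij,im,io,iq,iw,iz,jm,jw,jz,mo,mq,mw,mz,oq,ow,oz,qw,qz,wz
∂2: piv[bef,bei,beq,bew,bfm,bfq,bfw,bfz,bim,bio,biq,biw,bmo,bmq,bmz,bqw,bqz,efi,efo,eij,eim,ejm,ejw,emw,eow,fjz,fmo,foq,foz,fwz,imz] rk=31  ker:efq,efw,eiw,eqw,fiw,fmq,fmw,fmz,fow,fqw,fqz,ijm,imo,imq,imw,iow,ioz,iwz,jmw,mow,moz,mqz,mwz,oqw,oqz,owz,qwz
∂3: piv[befq,befw,beiw,beqw,bfmq,bfmz,bfqw,bmqz,efiw,eijm,eimw,ejmw,fmow,fmoz,fmqz,fmwz,fowz,iowz,oqwz] rk=19  ker:efqw,mowz
b_1=(42−9)−31=2

b_1=2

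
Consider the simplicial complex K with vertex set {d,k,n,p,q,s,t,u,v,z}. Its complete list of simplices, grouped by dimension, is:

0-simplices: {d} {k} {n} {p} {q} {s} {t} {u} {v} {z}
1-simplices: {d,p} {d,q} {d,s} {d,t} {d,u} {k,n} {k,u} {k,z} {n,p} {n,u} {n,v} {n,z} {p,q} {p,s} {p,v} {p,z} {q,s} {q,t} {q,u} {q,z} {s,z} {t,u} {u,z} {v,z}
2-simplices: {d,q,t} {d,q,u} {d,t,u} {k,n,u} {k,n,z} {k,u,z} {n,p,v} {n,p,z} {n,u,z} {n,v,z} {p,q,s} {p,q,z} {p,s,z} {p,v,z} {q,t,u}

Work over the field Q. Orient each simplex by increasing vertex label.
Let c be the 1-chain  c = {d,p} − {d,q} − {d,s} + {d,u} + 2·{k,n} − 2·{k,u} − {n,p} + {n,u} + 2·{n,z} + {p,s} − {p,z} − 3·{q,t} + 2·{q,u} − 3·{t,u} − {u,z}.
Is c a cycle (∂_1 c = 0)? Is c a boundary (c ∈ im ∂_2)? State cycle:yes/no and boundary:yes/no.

n_0=10 n_1=24 n_2=15  [Q]
∂1: piv[dp,dq,ds,dt,du,kn,ku,kz,nv] rk=9  ker:np,nu,nz,pq,ps,pv,pz,qs,qt,qu,qz,sz,tu,uz,vz
∂2: piv[dqt,dqu,dtu,knu,knz,kuz,npv,npz,nvz,pqs,pqz,psz] rk=12  ker:nuz,pvz,qtu
∂1c = 0
c vs im∂2: residual ≠ 0 ⇒ not boundary

cycle:yes boundary:no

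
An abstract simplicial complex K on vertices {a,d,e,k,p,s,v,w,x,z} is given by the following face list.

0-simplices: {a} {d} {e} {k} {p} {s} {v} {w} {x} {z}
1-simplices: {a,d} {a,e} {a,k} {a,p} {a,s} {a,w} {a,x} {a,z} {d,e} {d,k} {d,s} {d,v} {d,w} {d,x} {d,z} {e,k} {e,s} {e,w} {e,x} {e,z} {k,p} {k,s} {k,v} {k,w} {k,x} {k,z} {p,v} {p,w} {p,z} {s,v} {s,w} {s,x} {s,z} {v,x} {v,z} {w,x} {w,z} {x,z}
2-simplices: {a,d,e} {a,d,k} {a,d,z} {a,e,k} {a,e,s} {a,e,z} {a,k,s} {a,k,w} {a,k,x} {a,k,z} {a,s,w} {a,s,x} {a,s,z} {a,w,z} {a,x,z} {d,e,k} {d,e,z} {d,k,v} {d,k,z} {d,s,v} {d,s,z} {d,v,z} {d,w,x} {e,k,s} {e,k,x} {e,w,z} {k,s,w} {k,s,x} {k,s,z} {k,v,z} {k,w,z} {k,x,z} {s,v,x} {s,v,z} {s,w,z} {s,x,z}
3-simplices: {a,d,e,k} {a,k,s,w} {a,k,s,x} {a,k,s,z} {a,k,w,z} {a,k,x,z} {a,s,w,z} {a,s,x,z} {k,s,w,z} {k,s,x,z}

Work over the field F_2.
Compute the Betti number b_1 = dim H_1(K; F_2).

b_1=6

n_0=10 n_1=38 n_2=36 n_3=10  [Z2]
∂1: piv[ad,ae,ak,ap,as,aw,ax,az,dv] rk=9  ker:de,dk,ds,dw,dx,dz,ek,es,ew,ex,ez,kp,ks,kv,kw,kx,kz,pv,pw,pz,sv,sw,sx,sz,vx,vz,wx,wz,xz
∂2: piv[ade,adk,adz,aek,aes,aez,aks,akw,akx,akz,asw,asx,asz,awz,axz,dkv,dsv,dsz,dvz,dwx,ekx,ewz,svx] rk=23  ker:dek,dez,dkz,eks,ksw,ksx,ksz,kvz,kwz,kxz,svz,swz,sxz
∂3: piv[adek,aksw,aksx,aksz,akwz,akxz,aswz,asxz] rk=8  ker:kswz,ksxz
b_1=(38−9)−23=6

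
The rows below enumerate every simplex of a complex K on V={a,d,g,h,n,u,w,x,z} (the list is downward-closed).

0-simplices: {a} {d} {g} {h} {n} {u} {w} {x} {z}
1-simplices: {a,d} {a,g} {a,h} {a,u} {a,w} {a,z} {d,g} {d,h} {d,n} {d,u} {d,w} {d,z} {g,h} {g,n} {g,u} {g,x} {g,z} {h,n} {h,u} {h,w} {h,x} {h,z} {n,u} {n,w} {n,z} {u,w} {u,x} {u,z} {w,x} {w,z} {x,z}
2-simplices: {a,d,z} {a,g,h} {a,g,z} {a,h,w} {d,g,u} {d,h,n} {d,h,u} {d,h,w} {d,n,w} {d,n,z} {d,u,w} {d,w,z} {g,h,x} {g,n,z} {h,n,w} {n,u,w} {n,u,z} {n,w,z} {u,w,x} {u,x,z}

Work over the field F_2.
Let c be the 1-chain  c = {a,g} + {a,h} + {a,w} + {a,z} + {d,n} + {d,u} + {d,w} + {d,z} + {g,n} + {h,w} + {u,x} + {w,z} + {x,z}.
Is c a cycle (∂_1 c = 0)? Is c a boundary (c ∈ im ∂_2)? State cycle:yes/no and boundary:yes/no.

n_0=9 n_1=31 n_2=20  [Z2]
∂1: piv[ad,ag,ah,au,aw,az,dn,gx] rk=8  ker:dg,dh,du,dw,dz,gh,gn,gu,gz,hn,hu,hw,hx,hz,nu,nw,nz,uw,ux,uz,wx,wz,xz
∂2: piv[adz,agh,agz,ahw,dgu,dhn,dhu,dhw,dnw,dnz,duw,dwz,ghx,gnz,nuw,nuz,uwx,uxz] rk=18  ker:hnw,nwz
∂1c = 0
c vs im∂2: reduces to 0 ⇒ boundary

cycle:yes boundary:yes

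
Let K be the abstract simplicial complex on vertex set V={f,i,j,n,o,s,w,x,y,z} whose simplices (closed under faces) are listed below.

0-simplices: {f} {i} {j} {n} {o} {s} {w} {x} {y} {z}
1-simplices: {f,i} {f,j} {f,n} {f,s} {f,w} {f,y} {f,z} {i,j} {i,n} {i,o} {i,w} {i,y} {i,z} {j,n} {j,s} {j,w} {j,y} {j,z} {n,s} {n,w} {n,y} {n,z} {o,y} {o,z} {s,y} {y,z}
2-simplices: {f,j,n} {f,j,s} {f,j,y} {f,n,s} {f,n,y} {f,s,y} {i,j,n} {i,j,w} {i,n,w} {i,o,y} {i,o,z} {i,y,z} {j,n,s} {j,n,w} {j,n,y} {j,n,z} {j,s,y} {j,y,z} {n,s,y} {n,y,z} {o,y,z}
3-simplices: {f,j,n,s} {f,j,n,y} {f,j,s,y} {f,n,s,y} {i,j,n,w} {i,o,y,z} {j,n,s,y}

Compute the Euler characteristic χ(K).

χ(K)=-2

n_0=10 n_1=26 n_2=21 n_3=7
χ=+10−26+21−7=-2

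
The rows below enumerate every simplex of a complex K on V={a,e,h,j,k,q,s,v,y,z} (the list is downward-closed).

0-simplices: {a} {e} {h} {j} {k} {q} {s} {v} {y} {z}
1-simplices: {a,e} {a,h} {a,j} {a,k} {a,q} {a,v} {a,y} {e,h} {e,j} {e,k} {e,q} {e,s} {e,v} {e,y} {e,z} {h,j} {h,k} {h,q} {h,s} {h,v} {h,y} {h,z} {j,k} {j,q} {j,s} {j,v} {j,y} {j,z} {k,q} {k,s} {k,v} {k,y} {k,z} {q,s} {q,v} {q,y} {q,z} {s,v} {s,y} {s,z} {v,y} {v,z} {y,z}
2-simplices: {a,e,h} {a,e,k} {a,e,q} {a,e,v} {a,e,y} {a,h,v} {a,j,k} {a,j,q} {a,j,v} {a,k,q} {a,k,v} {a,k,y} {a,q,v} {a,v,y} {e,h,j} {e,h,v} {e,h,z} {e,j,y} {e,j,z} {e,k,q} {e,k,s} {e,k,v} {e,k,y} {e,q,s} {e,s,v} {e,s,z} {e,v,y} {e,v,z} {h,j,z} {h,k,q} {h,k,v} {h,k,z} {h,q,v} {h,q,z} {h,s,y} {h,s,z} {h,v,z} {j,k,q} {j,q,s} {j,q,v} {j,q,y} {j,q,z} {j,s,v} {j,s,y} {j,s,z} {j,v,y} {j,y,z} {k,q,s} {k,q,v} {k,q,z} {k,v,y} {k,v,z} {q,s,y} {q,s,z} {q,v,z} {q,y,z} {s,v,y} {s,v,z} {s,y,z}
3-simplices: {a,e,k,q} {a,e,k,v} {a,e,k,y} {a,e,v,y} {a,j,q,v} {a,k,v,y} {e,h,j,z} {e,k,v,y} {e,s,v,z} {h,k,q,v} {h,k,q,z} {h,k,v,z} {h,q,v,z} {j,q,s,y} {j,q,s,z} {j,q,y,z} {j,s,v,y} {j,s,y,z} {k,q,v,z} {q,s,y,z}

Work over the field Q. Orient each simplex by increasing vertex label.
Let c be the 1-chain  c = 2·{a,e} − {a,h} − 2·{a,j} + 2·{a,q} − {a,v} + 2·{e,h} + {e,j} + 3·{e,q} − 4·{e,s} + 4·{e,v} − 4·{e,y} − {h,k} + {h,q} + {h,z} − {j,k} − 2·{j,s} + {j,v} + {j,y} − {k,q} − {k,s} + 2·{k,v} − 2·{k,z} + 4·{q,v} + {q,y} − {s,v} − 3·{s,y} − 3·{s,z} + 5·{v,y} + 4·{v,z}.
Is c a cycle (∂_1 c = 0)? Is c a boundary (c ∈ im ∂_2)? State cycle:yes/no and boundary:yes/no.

n_0=10 n_1=43 n_2=59 n_3=20  [Q]
∂1: piv[ae,ah,aj,ak,aq,av,ay,es,ez] rk=9  ker:eh,ej,ek,eq,ev,ey,hj,hk,hq,hs,hv,hy,hz,jk,jq,js,jv,jy,jz,kq,ks,kv,ky,kz,qs,qv,qy,qz,sv,sy,sz,vy,vz,yz
∂2: piv[aeh,aek,aeq,aev,aey,ahv,ajk,ajq,ajv,akq,akv,aky,aqv,avy,ehj,ehz,ejy,ejz,eks,eqs,esv,esz,evz,hkq,hkv,hkz,hqz,hsy,hsz,jqs,jqy,jqz,jsy,jyz] rk=34  ker:ehv,ekq,ekv,eky,evy,hjz,hqv,hvz,jkq,jqv,jsv,jsz,jvy,kqs,kqv,kqz,kvy,kvz,qsy,qsz,qvz,qyz,svy,svz,syz
∂3: piv[aekq,aekv,aeky,aevy,ajqv,akvy,ehjz,esvz,hkqv,hkqz,hkvz,hqvz,jqsy,jqsz,jqyz,jsvy,jsyz] rk=17  ker:ekvy,kqvz,qsyz
∂1c = 0
c vs im∂2: reduces to 0 ⇒ boundary

cycle:yes boundary:yes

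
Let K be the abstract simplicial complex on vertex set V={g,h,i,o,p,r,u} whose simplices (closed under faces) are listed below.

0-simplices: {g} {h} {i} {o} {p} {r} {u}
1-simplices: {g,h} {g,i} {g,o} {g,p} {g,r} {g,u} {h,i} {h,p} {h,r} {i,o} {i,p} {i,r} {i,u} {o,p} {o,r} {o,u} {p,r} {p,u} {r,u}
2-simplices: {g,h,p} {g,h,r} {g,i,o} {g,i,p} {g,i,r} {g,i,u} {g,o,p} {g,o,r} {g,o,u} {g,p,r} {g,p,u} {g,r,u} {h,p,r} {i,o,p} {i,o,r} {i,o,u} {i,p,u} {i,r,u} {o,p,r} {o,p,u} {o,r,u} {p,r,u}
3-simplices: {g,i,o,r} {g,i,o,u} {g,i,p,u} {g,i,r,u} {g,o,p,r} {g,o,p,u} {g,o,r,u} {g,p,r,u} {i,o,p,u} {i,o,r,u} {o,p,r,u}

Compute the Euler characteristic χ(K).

χ(K)=-1

n_0=7 n_1=19 n_2=22 n_3=11
χ=+7−19+22−11=-1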